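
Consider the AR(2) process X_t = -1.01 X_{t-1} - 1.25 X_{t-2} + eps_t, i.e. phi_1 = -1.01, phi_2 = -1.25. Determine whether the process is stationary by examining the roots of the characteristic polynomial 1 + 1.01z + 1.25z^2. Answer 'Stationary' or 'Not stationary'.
\text{Not stationary}

The AR(p) characteristic polynomial is P(z) = 1 + 1.01z + 1.25z^2.
Stationarity requires all roots to lie outside the unit circle, i.e. |z| > 1 for every root.
Set 1 + (1.01) z + (1.25) z^2 = 0, i.e. a z^2 + b z + c = 0 with a = 1.25, b = 1.01, c = 1.
Discriminant D = b^2 - 4ac = (1.01)^2 - 4*(1.25)*1 = 1.0201 - (5) = -3.9799.
D < 0, so the roots are the complex-conjugate pair z = (-b +/- i sqrt(-D)) / (2a) = -0.404 +/- 0.798i.
For a conjugate pair |z|^2 = z * conj(z) = (product of roots) = c/a = 1/(1.25) = 0.8, so |z| = sqrt(0.8) = 0.8944 for both roots.
Moduli of all roots: 0.8944, 0.8944.
All moduli strictly greater than 1? No.
Verdict: Not stationary.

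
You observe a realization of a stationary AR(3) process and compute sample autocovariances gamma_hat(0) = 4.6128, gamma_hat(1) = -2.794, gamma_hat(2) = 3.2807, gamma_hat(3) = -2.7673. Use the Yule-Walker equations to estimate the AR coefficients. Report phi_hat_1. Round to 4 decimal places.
\hat\phi_{1} = -0.1860

The Yule-Walker equations for an AR(p) process read, in matrix form,
  Gamma_p phi = r_p,   with   (Gamma_p)_{ij} = gamma(|i - j|),
                       (r_p)_i = gamma(i),   i,j = 1..p.
Substitute the sample gammas (Toeplitz matrix and right-hand side of size 3):
  Gamma_p = [[4.6128, -2.794, 3.2807], [-2.794, 4.6128, -2.794], [3.2807, -2.794, 4.6128]]
  r_p     = [-2.794, 3.2807, -2.7673]
Written out (R1..R3):
  (R1) 4.6128 phi_1 - 2.794 phi_2 + 3.2807 phi_3 = -2.794
  (R2) -2.794 phi_1 + 4.6128 phi_2 - 2.794 phi_3 = 3.2807
  (R3) 3.2807 phi_1 - 2.794 phi_2 + 4.6128 phi_3 = -2.7673
Gaussian elimination:
  R2 <- R2 - (-2.794/4.6128) R1 = R2 - (-0.605706) R1:  2.920458 phi_2 - 0.806861 phi_3 = 1.588358
  R3 <- R3 - (3.2807/4.6128) R1 = R3 - (0.711217) R1:  -0.806861 phi_2 + 2.279512 phi_3 = -0.780161
  R3 <- R3 - (-0.806861/2.920458) R2 = R3 - (-0.276279) R2:  2.056593 phi_3 = -0.341331
Back-substitution:
  phi_hat_3 = -0.341331 / 2.056593 = -0.165969
  phi_hat_2 = (1.588358 - (-0.806861)(-0.165969)) / 2.920458 = 0.498019
  phi_hat_1 = (-2.794 - (-2.794)(0.498019) - (3.2807)(-0.165969)) / 4.6128 = -0.186013
So phi_hat = [-0.1860, 0.4980, -0.1660].
Therefore phi_hat_1 = -0.1860.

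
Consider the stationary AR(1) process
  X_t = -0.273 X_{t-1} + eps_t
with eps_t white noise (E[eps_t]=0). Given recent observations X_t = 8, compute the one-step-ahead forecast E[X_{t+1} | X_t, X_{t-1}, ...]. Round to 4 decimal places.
E[X_{t+1} \mid \mathcal F_t] = -2.1840

For an AR(p) model X_t = c + sum_i phi_i X_{t-i} + eps_t, the
one-step-ahead conditional mean is
  E[X_{t+1} | X_t, ...] = c + sum_i phi_i X_{t+1-i}.
Substitute known values:
  E[X_{t+1} | ...] = (-0.273) * (8)
                   = -2.1840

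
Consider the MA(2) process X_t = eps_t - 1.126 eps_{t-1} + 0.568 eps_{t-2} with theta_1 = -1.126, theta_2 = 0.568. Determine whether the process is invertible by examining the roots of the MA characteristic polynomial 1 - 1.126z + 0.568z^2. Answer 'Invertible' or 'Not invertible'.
\text{Invertible}

The MA(q) characteristic polynomial is P(z) = 1 - 1.126z + 0.568z^2.
Invertibility requires all roots to lie outside the unit circle, i.e. |z| > 1 for every root.
Set 1 + (-1.126) z + (0.568) z^2 = 0, i.e. a z^2 + b z + c = 0 with a = 0.568, b = -1.126, c = 1.
Discriminant D = b^2 - 4ac = (-1.126)^2 - 4*(0.568)*1 = 1.267876 - (2.272) = -1.004124.
D < 0, so the roots are the complex-conjugate pair z = (-b +/- i sqrt(-D)) / (2a) = 0.9912 +/- 0.8821i.
For a conjugate pair |z|^2 = z * conj(z) = (product of roots) = c/a = 1/(0.568) = 1.760563, so |z| = sqrt(1.760563) = 1.3269 for both roots.
Moduli of all roots: 1.3269, 1.3269.
All moduli strictly greater than 1? Yes.
Verdict: Invertible.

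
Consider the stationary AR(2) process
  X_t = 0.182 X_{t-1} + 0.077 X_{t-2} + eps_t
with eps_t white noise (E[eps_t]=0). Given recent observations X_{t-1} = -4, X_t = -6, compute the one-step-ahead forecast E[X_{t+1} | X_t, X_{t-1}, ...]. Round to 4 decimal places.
E[X_{t+1} \mid \mathcal F_t] = -1.4000

For an AR(p) model X_t = c + sum_i phi_i X_{t-i} + eps_t, the
one-step-ahead conditional mean is
  E[X_{t+1} | X_t, ...] = c + sum_i phi_i X_{t+1-i}.
Substitute known values:
  E[X_{t+1} | ...] = (0.182) * (-6) + (0.077) * (-4)
                   = -1.4000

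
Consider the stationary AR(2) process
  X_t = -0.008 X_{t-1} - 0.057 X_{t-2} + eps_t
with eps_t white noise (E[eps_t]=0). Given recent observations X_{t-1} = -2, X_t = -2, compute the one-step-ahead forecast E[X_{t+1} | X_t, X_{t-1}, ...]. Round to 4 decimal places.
E[X_{t+1} \mid \mathcal F_t] = 0.1300

For an AR(p) model X_t = c + sum_i phi_i X_{t-i} + eps_t, the
one-step-ahead conditional mean is
  E[X_{t+1} | X_t, ...] = c + sum_i phi_i X_{t+1-i}.
Substitute known values:
  E[X_{t+1} | ...] = (-0.008) * (-2) + (-0.057) * (-2)
                   = 0.1300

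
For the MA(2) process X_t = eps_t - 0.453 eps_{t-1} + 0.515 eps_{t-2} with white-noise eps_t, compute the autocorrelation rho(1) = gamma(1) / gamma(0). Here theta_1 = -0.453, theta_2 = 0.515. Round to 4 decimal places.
\rho(1) = -0.4667

For an MA(q) process with theta_0 = 1, the autocovariance is
  gamma(k) = sigma^2 * sum_{i=0..q-k} theta_i * theta_{i+k},
and rho(k) = gamma(k) / gamma(0). Sigma^2 cancels.
  numerator   = (1)*(-0.453) + (-0.453)*(0.515) = -0.686295.
  denominator = (1)^2 + (-0.453)^2 + (0.515)^2 = 1.470434.
  rho(1) = -0.686295 / 1.470434 = -0.4667.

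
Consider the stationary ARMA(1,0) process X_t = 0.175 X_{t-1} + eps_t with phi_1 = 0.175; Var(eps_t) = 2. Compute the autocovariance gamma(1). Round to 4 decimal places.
\gamma(1) = 0.3611

Multiply the model equation by X_{t-k} and take expectations. With theta_0 = psi_0 = 1 and psi_j the MA(infinity) weights, this gives
  gamma(k) - sum_i phi_i gamma(k-i) = c_k,
  c_k = sigma^2 * sum_{j=k..q} theta_j psi_{j-k}   (c_k = 0 for k > q),
using gamma(-m) = gamma(m).
Pure AR (q = 0): c_0 = sigma^2 = 2, c_k = 0 for k >= 1.
Equations for k = 0 and k = 1 (AR order 1):
  gamma(0) = phi_1 gamma(1) + c_0
  gamma(1) = phi_1 gamma(0) + c_1
Substituting the second into the first: gamma(0) (1 - phi_1^2) = c_0 + phi_1 c_1, so
  gamma(0) = c_0 / (1 - phi_1^2) = 2 / (1 - (0.175)^2) = 2 / 0.969375 = 2.063185.
  gamma(1) = phi_1 gamma(0) = (0.175)(2.063185) = 0.361057.
Therefore gamma(1) = 0.3611 (to 4 decimal places).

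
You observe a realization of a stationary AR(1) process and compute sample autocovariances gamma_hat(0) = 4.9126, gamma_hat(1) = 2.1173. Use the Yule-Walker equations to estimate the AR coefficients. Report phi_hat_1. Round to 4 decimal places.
\hat\phi_{1} = 0.4310

The Yule-Walker equations for an AR(p) process read, in matrix form,
  Gamma_p phi = r_p,   with   (Gamma_p)_{ij} = gamma(|i - j|),
                       (r_p)_i = gamma(i),   i,j = 1..p.
Substitute the sample gammas (Toeplitz matrix and right-hand side of size 1):
  Gamma_p = [[4.9126]]
  r_p     = [2.1173]
With p = 1 this is the single equation gamma(0) phi_1 = gamma(1):
  phi_hat_1 = gamma(1) / gamma(0) = 2.1173 / 4.9126 = 0.4310.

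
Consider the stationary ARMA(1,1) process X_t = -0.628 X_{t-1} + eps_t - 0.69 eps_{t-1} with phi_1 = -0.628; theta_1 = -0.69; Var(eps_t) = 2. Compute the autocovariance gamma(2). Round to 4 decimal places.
\gamma(2) = 3.9179

Multiply the model equation by X_{t-k} and take expectations. With theta_0 = psi_0 = 1 and psi_j the MA(infinity) weights, this gives
  gamma(k) - sum_i phi_i gamma(k-i) = c_k,
  c_k = sigma^2 * sum_{j=k..q} theta_j psi_{j-k}   (c_k = 0 for k > q),
using gamma(-m) = gamma(m).
psi-weights needed (psi_j = theta_j + sum_i phi_i psi_{j-i}):
  psi_1 = theta_1 + phi_1 = -0.69 + (-0.628) = -1.318
Right-hand sides:
  c_0 = sigma^2 (1 + theta_1 psi_1) = 2 * (1 + (-0.69)(-1.318)) = 2 * 1.90942 = 3.81884
  c_1 = sigma^2 theta_1 = 2 * (-0.69) = -1.38
  c_2 = 0
Equations for k = 0 and k = 1 (AR order 1):
  gamma(0) = phi_1 gamma(1) + c_0
  gamma(1) = phi_1 gamma(0) + c_1
Substituting the second into the first: gamma(0) (1 - phi_1^2) = c_0 + phi_1 c_1, so
  gamma(0) = (c_0 + phi_1 c_1) / (1 - phi_1^2) = (3.81884 + (-0.628)(-1.38)) / (1 - (-0.628)^2) = 4.68548 / 0.605616 = 7.736718.
  gamma(1) = phi_1 gamma(0) + c_1 = (-0.628)(7.736718) + (-1.38) = -6.238659.
For k = 2 (> q): gamma(2) = phi_1 gamma(1) = (-0.628)(-6.238659) = 3.917878.
Therefore gamma(2) = 3.9179 (to 4 decimal places).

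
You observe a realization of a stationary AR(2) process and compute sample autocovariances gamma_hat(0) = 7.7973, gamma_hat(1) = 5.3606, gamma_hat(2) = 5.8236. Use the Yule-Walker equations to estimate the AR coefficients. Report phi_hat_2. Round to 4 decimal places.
\hat\phi_{2} = 0.5200

The Yule-Walker equations for an AR(p) process read, in matrix form,
  Gamma_p phi = r_p,   with   (Gamma_p)_{ij} = gamma(|i - j|),
                       (r_p)_i = gamma(i),   i,j = 1..p.
Substitute the sample gammas (Toeplitz matrix and right-hand side of size 2):
  Gamma_p = [[7.7973, 5.3606], [5.3606, 7.7973]]
  r_p     = [5.3606, 5.8236]
Written out:
  7.7973 phi_1 + 5.3606 phi_2 = 5.3606
  5.3606 phi_1 + 7.7973 phi_2 = 5.8236
Solve by Cramer's rule:
  det = gamma(0)^2 - gamma(1)^2 = (7.7973)^2 - (5.3606)^2 = 60.79788729 - 28.73603236 = 32.06185493
  phi_hat_1 = [gamma(1) gamma(0) - gamma(1) gamma(2)] / det = [(5.3606)(7.7973) - (5.3606)(5.8236)] / 32.06185493 = 10.58021622 / 32.06185493 = 0.33
  phi_hat_2 = [gamma(0) gamma(2) - gamma(1)^2] / det = [(7.7973)(5.8236) - (5.3606)^2] / 32.06185493 = 16.67232392 / 32.06185493 = 0.52
So phi_hat = [0.3300, 0.5200].
Therefore phi_hat_2 = 0.5200.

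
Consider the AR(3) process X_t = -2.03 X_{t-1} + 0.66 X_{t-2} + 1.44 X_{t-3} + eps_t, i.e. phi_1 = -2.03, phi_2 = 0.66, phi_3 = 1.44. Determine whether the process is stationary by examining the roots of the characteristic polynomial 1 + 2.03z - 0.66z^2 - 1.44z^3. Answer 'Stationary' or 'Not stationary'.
\text{Not stationary}

The AR(p) characteristic polynomial is P(z) = 1 + 2.03z - 0.66z^2 - 1.44z^3.
Stationarity requires all roots to lie outside the unit circle, i.e. |z| > 1 for every root.
Degree 3: look for a simple real root z0 first, then factor out (1 - z/z0) and solve the remaining quadratic.
Testing z0 = -0.5: P(-0.5) = 1 + (2.03)(-0.5) + (-0.66)(-0.5)^2 + (-1.44)(-0.5)^3
  = 1 + (-1.015) + (-0.165) + (0.18) = 0.  So z_0 = -0.5 is a root, |z_0| = 0.5.
Divide out the factor (1 + 2 z) = (1 - z/z0) (since 1/z0 = -2):
  P(z) = (1 + 2 z)(1 + (0.03) z + (-0.72) z^2)
  [check: z-coef 0.03 - (-2) = 2.03; z^2-coef -0.72 - (-2)(0.03) = -0.66; z^3-coef -(-2)(-0.72) = -1.44.]
Remaining roots from the quadratic factor 1 + (0.03) z + (-0.72) z^2:
  Set 1 + (0.03) z + (-0.72) z^2 = 0, i.e. a z^2 + b z + c = 0 with a = -0.72, b = 0.03, c = 1.
  Discriminant D = b^2 - 4ac = (0.03)^2 - 4*(-0.72)*1 = 0.0009 - (-2.88) = 2.8809.
  D >= 0, so the roots are real: z = (-b +/- sqrt(D)) / (2a) = (-0.03 +/- 1.697321) / (-1.44).
    z_1 = (-0.03 + 1.697321) / (-1.44) = -1.1579,   |z_1| = 1.1579.
    z_2 = (-0.03 - 1.697321) / (-1.44) = 1.1995,   |z_2| = 1.1995.
Moduli of all roots: 0.5000, 1.1579, 1.1995.
All moduli strictly greater than 1? No.
Verdict: Not stationary.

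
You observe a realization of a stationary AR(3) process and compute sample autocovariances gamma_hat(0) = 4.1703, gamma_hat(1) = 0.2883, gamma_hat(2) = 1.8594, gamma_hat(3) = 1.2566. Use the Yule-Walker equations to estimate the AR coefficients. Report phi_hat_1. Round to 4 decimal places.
\hat\phi_{1} = -0.1020

The Yule-Walker equations for an AR(p) process read, in matrix form,
  Gamma_p phi = r_p,   with   (Gamma_p)_{ij} = gamma(|i - j|),
                       (r_p)_i = gamma(i),   i,j = 1..p.
Substitute the sample gammas (Toeplitz matrix and right-hand side of size 3):
  Gamma_p = [[4.1703, 0.2883, 1.8594], [0.2883, 4.1703, 0.2883], [1.8594, 0.2883, 4.1703]]
  r_p     = [0.2883, 1.8594, 1.2566]
Written out (R1..R3):
  (R1) 4.1703 phi_1 + 0.2883 phi_2 + 1.8594 phi_3 = 0.2883
  (R2) 0.2883 phi_1 + 4.1703 phi_2 + 0.2883 phi_3 = 1.8594
  (R3) 1.8594 phi_1 + 0.2883 phi_2 + 4.1703 phi_3 = 1.2566
Gaussian elimination:
  R2 <- R2 - (0.2883/4.1703) R1 = R2 - (0.069132) R1:  4.150369 phi_2 + 0.159756 phi_3 = 1.839469
  R3 <- R3 - (1.8594/4.1703) R1 = R3 - (0.445867) R1:  0.159756 phi_2 + 3.341255 phi_3 = 1.128056
  R3 <- R3 - (0.159756/4.150369) R2 = R3 - (0.038492) R2:  3.335105 phi_3 = 1.057251
Back-substitution:
  phi_hat_3 = 1.057251 / 3.335105 = 0.317007
  phi_hat_2 = (1.839469 - (0.159756)(0.317007)) / 4.150369 = 0.431004
  phi_hat_1 = (0.2883 - (0.2883)(0.431004) - (1.8594)(0.317007)) / 4.1703 = -0.102007
So phi_hat = [-0.1020, 0.4310, 0.3170].
Therefore phi_hat_1 = -0.1020.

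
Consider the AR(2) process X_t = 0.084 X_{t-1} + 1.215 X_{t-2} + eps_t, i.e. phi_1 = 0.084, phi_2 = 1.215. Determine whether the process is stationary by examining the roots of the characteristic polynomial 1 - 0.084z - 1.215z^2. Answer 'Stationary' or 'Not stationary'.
\text{Not stationary}

The AR(p) characteristic polynomial is P(z) = 1 - 0.084z - 1.215z^2.
Stationarity requires all roots to lie outside the unit circle, i.e. |z| > 1 for every root.
Set 1 + (-0.084) z + (-1.215) z^2 = 0, i.e. a z^2 + b z + c = 0 with a = -1.215, b = -0.084, c = 1.
Discriminant D = b^2 - 4ac = (-0.084)^2 - 4*(-1.215)*1 = 0.007056 - (-4.86) = 4.867056.
D >= 0, so the roots are real: z = (-b +/- sqrt(D)) / (2a) = (0.084 +/- 2.206141) / (-2.43).
  z_1 = (0.084 + 2.206141) / (-2.43) = -0.9424,   |z_1| = 0.9424.
  z_2 = (0.084 - 2.206141) / (-2.43) = 0.8733,   |z_2| = 0.8733.
Moduli of all roots: 0.9424, 0.8733.
All moduli strictly greater than 1? No.
Verdict: Not stationary.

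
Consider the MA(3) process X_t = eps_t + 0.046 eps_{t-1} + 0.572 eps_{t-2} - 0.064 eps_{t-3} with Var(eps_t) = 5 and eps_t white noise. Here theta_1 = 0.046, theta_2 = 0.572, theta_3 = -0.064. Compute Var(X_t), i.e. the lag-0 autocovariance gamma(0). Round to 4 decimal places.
\gamma(0) = 6.6670

For an MA(q) process X_t = eps_t + sum_i theta_i eps_{t-i} with
Var(eps_t) = sigma^2, the variance is
  gamma(0) = sigma^2 * (1 + sum_i theta_i^2).
  sum_i theta_i^2 = (0.046)^2 + (0.572)^2 + (-0.064)^2 = 0.002116 + 0.327184 + 0.004096 = 0.333396.
  gamma(0) = 5 * (1 + 0.333396) = 5 * 1.333396 = 6.66698, which rounds to 6.6670.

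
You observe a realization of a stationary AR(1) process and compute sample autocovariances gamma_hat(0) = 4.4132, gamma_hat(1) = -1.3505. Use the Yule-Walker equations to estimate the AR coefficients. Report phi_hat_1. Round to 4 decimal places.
\hat\phi_{1} = -0.3060

The Yule-Walker equations for an AR(p) process read, in matrix form,
  Gamma_p phi = r_p,   with   (Gamma_p)_{ij} = gamma(|i - j|),
                       (r_p)_i = gamma(i),   i,j = 1..p.
Substitute the sample gammas (Toeplitz matrix and right-hand side of size 1):
  Gamma_p = [[4.4132]]
  r_p     = [-1.3505]
With p = 1 this is the single equation gamma(0) phi_1 = gamma(1):
  phi_hat_1 = gamma(1) / gamma(0) = -1.3505 / 4.4132 = -0.3060.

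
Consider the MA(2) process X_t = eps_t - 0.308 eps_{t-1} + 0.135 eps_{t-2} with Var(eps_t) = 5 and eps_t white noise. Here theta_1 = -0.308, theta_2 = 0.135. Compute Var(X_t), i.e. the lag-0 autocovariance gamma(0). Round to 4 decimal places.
\gamma(0) = 5.5654

For an MA(q) process X_t = eps_t + sum_i theta_i eps_{t-i} with
Var(eps_t) = sigma^2, the variance is
  gamma(0) = sigma^2 * (1 + sum_i theta_i^2).
  sum_i theta_i^2 = (-0.308)^2 + (0.135)^2 = 0.094864 + 0.018225 = 0.113089.
  gamma(0) = 5 * (1 + 0.113089) = 5 * 1.113089 = 5.565445, which rounds to 5.5654.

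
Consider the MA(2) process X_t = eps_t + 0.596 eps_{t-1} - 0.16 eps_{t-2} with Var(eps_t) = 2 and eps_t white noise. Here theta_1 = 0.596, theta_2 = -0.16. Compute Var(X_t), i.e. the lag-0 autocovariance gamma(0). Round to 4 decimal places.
\gamma(0) = 2.7616

For an MA(q) process X_t = eps_t + sum_i theta_i eps_{t-i} with
Var(eps_t) = sigma^2, the variance is
  gamma(0) = sigma^2 * (1 + sum_i theta_i^2).
  sum_i theta_i^2 = (0.596)^2 + (-0.16)^2 = 0.355216 + 0.0256 = 0.380816.
  gamma(0) = 2 * (1 + 0.380816) = 2 * 1.380816 = 2.761632, which rounds to 2.7616.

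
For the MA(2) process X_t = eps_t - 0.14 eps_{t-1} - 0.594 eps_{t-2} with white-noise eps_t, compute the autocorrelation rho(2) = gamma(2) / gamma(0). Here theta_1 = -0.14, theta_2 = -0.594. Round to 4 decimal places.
\rho(2) = -0.4328

For an MA(q) process with theta_0 = 1, the autocovariance is
  gamma(k) = sigma^2 * sum_{i=0..q-k} theta_i * theta_{i+k},
and rho(k) = gamma(k) / gamma(0). Sigma^2 cancels.
  numerator   = (1)*(-0.594) = -0.594.
  denominator = (1)^2 + (-0.14)^2 + (-0.594)^2 = 1.372436.
  rho(2) = -0.594 / 1.372436 = -0.4328.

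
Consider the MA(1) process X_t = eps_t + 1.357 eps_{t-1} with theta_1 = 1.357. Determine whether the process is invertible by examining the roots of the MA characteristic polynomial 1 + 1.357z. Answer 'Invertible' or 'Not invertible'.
\text{Not invertible}

The MA(q) characteristic polynomial is P(z) = 1 + 1.357z.
Invertibility requires all roots to lie outside the unit circle, i.e. |z| > 1 for every root.
This is linear in z: 1 + (1.357) z = 0  =>  z = -1/(1.357) = -0.73692,  |z| = 0.73692.
Moduli of all roots: 0.7369.
All moduli strictly greater than 1? No.
Verdict: Not invertible.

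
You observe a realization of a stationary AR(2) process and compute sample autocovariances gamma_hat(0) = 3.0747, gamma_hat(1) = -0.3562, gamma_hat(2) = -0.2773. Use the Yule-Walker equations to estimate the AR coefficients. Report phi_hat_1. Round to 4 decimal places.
\hat\phi_{1} = -0.1280

The Yule-Walker equations for an AR(p) process read, in matrix form,
  Gamma_p phi = r_p,   with   (Gamma_p)_{ij} = gamma(|i - j|),
                       (r_p)_i = gamma(i),   i,j = 1..p.
Substitute the sample gammas (Toeplitz matrix and right-hand side of size 2):
  Gamma_p = [[3.0747, -0.3562], [-0.3562, 3.0747]]
  r_p     = [-0.3562, -0.2773]
Written out:
  3.0747 phi_1 - 0.3562 phi_2 = -0.3562
  -0.3562 phi_1 + 3.0747 phi_2 = -0.2773
Solve by Cramer's rule:
  det = gamma(0)^2 - gamma(1)^2 = (3.0747)^2 - (-0.3562)^2 = 9.45378009 - 0.12687844 = 9.32690165
  phi_hat_1 = [gamma(1) gamma(0) - gamma(1) gamma(2)] / det = [(-0.3562)(3.0747) - (-0.3562)(-0.2773)] / 9.32690165 = -1.1939824 / 9.32690165 = -0.128
  phi_hat_2 = [gamma(0) gamma(2) - gamma(1)^2] / det = [(3.0747)(-0.2773) - (-0.3562)^2] / 9.32690165 = -0.97949275 / 9.32690165 = -0.105
So phi_hat = [-0.1280, -0.1050].
Therefore phi_hat_1 = -0.1280.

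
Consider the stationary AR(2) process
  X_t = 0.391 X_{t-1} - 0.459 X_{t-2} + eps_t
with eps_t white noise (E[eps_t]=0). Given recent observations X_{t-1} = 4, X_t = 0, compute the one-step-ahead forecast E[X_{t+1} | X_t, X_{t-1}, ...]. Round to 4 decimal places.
E[X_{t+1} \mid \mathcal F_t] = -1.8360

For an AR(p) model X_t = c + sum_i phi_i X_{t-i} + eps_t, the
one-step-ahead conditional mean is
  E[X_{t+1} | X_t, ...] = c + sum_i phi_i X_{t+1-i}.
Substitute known values:
  E[X_{t+1} | ...] = (0.391) * (0) + (-0.459) * (4)
                   = -1.8360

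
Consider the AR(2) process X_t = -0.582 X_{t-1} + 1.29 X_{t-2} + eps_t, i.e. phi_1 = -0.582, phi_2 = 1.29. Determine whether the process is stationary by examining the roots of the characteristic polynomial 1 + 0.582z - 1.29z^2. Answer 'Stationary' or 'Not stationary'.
\text{Not stationary}

The AR(p) characteristic polynomial is P(z) = 1 + 0.582z - 1.29z^2.
Stationarity requires all roots to lie outside the unit circle, i.e. |z| > 1 for every root.
Set 1 + (0.582) z + (-1.29) z^2 = 0, i.e. a z^2 + b z + c = 0 with a = -1.29, b = 0.582, c = 1.
Discriminant D = b^2 - 4ac = (0.582)^2 - 4*(-1.29)*1 = 0.338724 - (-5.16) = 5.498724.
D >= 0, so the roots are real: z = (-b +/- sqrt(D)) / (2a) = (-0.582 +/- 2.344936) / (-2.58).
  z_1 = (-0.582 + 2.344936) / (-2.58) = -0.6833,   |z_1| = 0.6833.
  z_2 = (-0.582 - 2.344936) / (-2.58) = 1.1345,   |z_2| = 1.1345.
Moduli of all roots: 0.6833, 1.1345.
All moduli strictly greater than 1? No.
Verdict: Not stationary.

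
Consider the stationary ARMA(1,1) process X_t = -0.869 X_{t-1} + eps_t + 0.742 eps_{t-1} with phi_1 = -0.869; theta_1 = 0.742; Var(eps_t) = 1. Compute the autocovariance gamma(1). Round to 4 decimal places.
\gamma(1) = -0.1842

Multiply the model equation by X_{t-k} and take expectations. With theta_0 = psi_0 = 1 and psi_j the MA(infinity) weights, this gives
  gamma(k) - sum_i phi_i gamma(k-i) = c_k,
  c_k = sigma^2 * sum_{j=k..q} theta_j psi_{j-k}   (c_k = 0 for k > q),
using gamma(-m) = gamma(m).
psi-weights needed (psi_j = theta_j + sum_i phi_i psi_{j-i}):
  psi_1 = theta_1 + phi_1 = 0.742 + (-0.869) = -0.127
Right-hand sides:
  c_0 = sigma^2 (1 + theta_1 psi_1) = 1 * (1 + (0.742)(-0.127)) = 1 * 0.905766 = 0.905766
  c_1 = sigma^2 theta_1 = 1 * (0.742) = 0.742
  c_2 = 0
Equations for k = 0 and k = 1 (AR order 1):
  gamma(0) = phi_1 gamma(1) + c_0
  gamma(1) = phi_1 gamma(0) + c_1
Substituting the second into the first: gamma(0) (1 - phi_1^2) = c_0 + phi_1 c_1, so
  gamma(0) = (c_0 + phi_1 c_1) / (1 - phi_1^2) = (0.905766 + (-0.869)(0.742)) / (1 - (-0.869)^2) = 0.260968 / 0.244839 = 1.065876.
  gamma(1) = phi_1 gamma(0) + c_1 = (-0.869)(1.065876) + (0.742) = -0.184246.
Therefore gamma(1) = -0.1842 (to 4 decimal places).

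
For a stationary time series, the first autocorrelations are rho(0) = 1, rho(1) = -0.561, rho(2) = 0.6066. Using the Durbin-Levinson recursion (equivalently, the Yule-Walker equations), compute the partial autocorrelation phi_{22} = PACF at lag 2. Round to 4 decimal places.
\phi_{22} = 0.4259

The PACF at lag k is phi_{kk}, the last component of the solution
to the Yule-Walker system G_k phi = r_k where
  (G_k)_{ij} = rho(|i - j|), (r_k)_i = rho(i), i,j = 1..k.
Equivalently, Durbin-Levinson gives phi_{kk} iteratively:
  phi_{11} = rho(1)
  phi_{kk} = [rho(k) - sum_{j=1..k-1} phi_{k-1,j} rho(k-j)]
            / [1 - sum_{j=1..k-1} phi_{k-1,j} rho(j)],
  phi_{k,j} = phi_{k-1,j} - phi_{kk} phi_{k-1,k-j},  j = 1..k-1.
Step k = 1:
  phi_11 = rho(1) = -0.561.
Step k = 2:
  phi_22 = [rho(2) - phi_11 rho(1)] / [1 - phi_11 rho(1)] = [0.6066 - (-0.561)(-0.561)] / [1 - (-0.561)(-0.561)]
         = 0.291879 / 0.685279 = 0.4259.
Therefore phi_{22} = 0.4259.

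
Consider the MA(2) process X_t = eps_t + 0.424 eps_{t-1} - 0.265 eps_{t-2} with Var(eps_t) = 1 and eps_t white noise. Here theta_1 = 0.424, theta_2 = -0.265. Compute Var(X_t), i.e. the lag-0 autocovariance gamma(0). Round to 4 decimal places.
\gamma(0) = 1.2500

For an MA(q) process X_t = eps_t + sum_i theta_i eps_{t-i} with
Var(eps_t) = sigma^2, the variance is
  gamma(0) = sigma^2 * (1 + sum_i theta_i^2).
  sum_i theta_i^2 = (0.424)^2 + (-0.265)^2 = 0.179776 + 0.070225 = 0.250001.
  gamma(0) = 1 * (1 + 0.250001) = 1 * 1.250001 = 1.250001, which rounds to 1.2500.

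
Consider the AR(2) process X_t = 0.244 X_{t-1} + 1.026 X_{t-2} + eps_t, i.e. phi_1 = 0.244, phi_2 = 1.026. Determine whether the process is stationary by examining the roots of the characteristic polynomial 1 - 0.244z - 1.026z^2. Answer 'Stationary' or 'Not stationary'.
\text{Not stationary}

The AR(p) characteristic polynomial is P(z) = 1 - 0.244z - 1.026z^2.
Stationarity requires all roots to lie outside the unit circle, i.e. |z| > 1 for every root.
Set 1 + (-0.244) z + (-1.026) z^2 = 0, i.e. a z^2 + b z + c = 0 with a = -1.026, b = -0.244, c = 1.
Discriminant D = b^2 - 4ac = (-0.244)^2 - 4*(-1.026)*1 = 0.059536 - (-4.104) = 4.163536.
D >= 0, so the roots are real: z = (-b +/- sqrt(D)) / (2a) = (0.244 +/- 2.040474) / (-2.052).
  z_1 = (0.244 + 2.040474) / (-2.052) = -1.1133,   |z_1| = 1.1133.
  z_2 = (0.244 - 2.040474) / (-2.052) = 0.8755,   |z_2| = 0.8755.
Moduli of all roots: 1.1133, 0.8755.
All moduli strictly greater than 1? No.
Verdict: Not stationary.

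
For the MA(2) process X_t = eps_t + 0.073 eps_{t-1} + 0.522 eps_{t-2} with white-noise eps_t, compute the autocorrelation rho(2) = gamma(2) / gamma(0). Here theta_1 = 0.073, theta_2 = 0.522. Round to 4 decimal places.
\rho(2) = 0.4085

For an MA(q) process with theta_0 = 1, the autocovariance is
  gamma(k) = sigma^2 * sum_{i=0..q-k} theta_i * theta_{i+k},
and rho(k) = gamma(k) / gamma(0). Sigma^2 cancels.
  numerator   = (1)*(0.522) = 0.522.
  denominator = (1)^2 + (0.073)^2 + (0.522)^2 = 1.277813.
  rho(2) = 0.522 / 1.277813 = 0.4085.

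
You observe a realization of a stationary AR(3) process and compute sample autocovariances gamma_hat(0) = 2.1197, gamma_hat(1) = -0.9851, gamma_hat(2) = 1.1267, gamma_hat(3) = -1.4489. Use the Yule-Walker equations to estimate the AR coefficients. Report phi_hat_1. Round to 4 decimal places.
\hat\phi_{1} = -0.0640

The Yule-Walker equations for an AR(p) process read, in matrix form,
  Gamma_p phi = r_p,   with   (Gamma_p)_{ij} = gamma(|i - j|),
                       (r_p)_i = gamma(i),   i,j = 1..p.
Substitute the sample gammas (Toeplitz matrix and right-hand side of size 3):
  Gamma_p = [[2.1197, -0.9851, 1.1267], [-0.9851, 2.1197, -0.9851], [1.1267, -0.9851, 2.1197]]
  r_p     = [-0.9851, 1.1267, -1.4489]
Written out (R1..R3):
  (R1) 2.1197 phi_1 - 0.9851 phi_2 + 1.1267 phi_3 = -0.9851
  (R2) -0.9851 phi_1 + 2.1197 phi_2 - 0.9851 phi_3 = 1.1267
  (R3) 1.1267 phi_1 - 0.9851 phi_2 + 2.1197 phi_3 = -1.4489
Gaussian elimination:
  R2 <- R2 - (-0.9851/2.1197) R1 = R2 - (-0.464736) R1:  1.661889 phi_2 - 0.461482 phi_3 = 0.668889
  R3 <- R3 - (1.1267/2.1197) R1 = R3 - (0.531537) R1:  -0.461482 phi_2 + 1.520817 phi_3 = -0.925282
  R3 <- R3 - (-0.461482/1.661889) R2 = R3 - (-0.277685) R2:  1.39267 phi_3 = -0.739542
Back-substitution:
  phi_hat_3 = -0.739542 / 1.39267 = -0.531024
  phi_hat_2 = (0.668889 - (-0.461482)(-0.531024)) / 1.661889 = 0.255029
  phi_hat_1 = (-0.9851 - (-0.9851)(0.255029) - (1.1267)(-0.531024)) / 2.1197 = -0.063955
So phi_hat = [-0.0640, 0.2550, -0.5310].
Therefore phi_hat_1 = -0.0640.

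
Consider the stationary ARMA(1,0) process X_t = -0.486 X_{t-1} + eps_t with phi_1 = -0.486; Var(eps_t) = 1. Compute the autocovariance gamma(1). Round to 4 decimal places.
\gamma(1) = -0.6363

Multiply the model equation by X_{t-k} and take expectations. With theta_0 = psi_0 = 1 and psi_j the MA(infinity) weights, this gives
  gamma(k) - sum_i phi_i gamma(k-i) = c_k,
  c_k = sigma^2 * sum_{j=k..q} theta_j psi_{j-k}   (c_k = 0 for k > q),
using gamma(-m) = gamma(m).
Pure AR (q = 0): c_0 = sigma^2 = 1, c_k = 0 for k >= 1.
Equations for k = 0 and k = 1 (AR order 1):
  gamma(0) = phi_1 gamma(1) + c_0
  gamma(1) = phi_1 gamma(0) + c_1
Substituting the second into the first: gamma(0) (1 - phi_1^2) = c_0 + phi_1 c_1, so
  gamma(0) = c_0 / (1 - phi_1^2) = 1 / (1 - (-0.486)^2) = 1 / 0.763804 = 1.309236.
  gamma(1) = phi_1 gamma(0) = (-0.486)(1.309236) = -0.636289.
Therefore gamma(1) = -0.6363 (to 4 decimal places).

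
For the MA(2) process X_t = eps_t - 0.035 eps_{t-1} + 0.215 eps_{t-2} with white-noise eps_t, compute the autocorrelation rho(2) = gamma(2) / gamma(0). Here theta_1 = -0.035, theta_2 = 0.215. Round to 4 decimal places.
\rho(2) = 0.2053

For an MA(q) process with theta_0 = 1, the autocovariance is
  gamma(k) = sigma^2 * sum_{i=0..q-k} theta_i * theta_{i+k},
and rho(k) = gamma(k) / gamma(0). Sigma^2 cancels.
  numerator   = (1)*(0.215) = 0.215.
  denominator = (1)^2 + (-0.035)^2 + (0.215)^2 = 1.04745.
  rho(2) = 0.215 / 1.04745 = 0.2053.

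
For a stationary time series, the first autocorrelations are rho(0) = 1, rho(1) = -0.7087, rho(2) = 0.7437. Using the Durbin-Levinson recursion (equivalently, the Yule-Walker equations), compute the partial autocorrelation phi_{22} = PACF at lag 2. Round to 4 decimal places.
\phi_{22} = 0.4851

The PACF at lag k is phi_{kk}, the last component of the solution
to the Yule-Walker system G_k phi = r_k where
  (G_k)_{ij} = rho(|i - j|), (r_k)_i = rho(i), i,j = 1..k.
Equivalently, Durbin-Levinson gives phi_{kk} iteratively:
  phi_{11} = rho(1)
  phi_{kk} = [rho(k) - sum_{j=1..k-1} phi_{k-1,j} rho(k-j)]
            / [1 - sum_{j=1..k-1} phi_{k-1,j} rho(j)],
  phi_{k,j} = phi_{k-1,j} - phi_{kk} phi_{k-1,k-j},  j = 1..k-1.
Step k = 1:
  phi_11 = rho(1) = -0.7087.
Step k = 2:
  phi_22 = [rho(2) - phi_11 rho(1)] / [1 - phi_11 rho(1)] = [0.7437 - (-0.7087)(-0.7087)] / [1 - (-0.7087)(-0.7087)]
         = 0.24144431 / 0.49774431 = 0.4851.
Therefore phi_{22} = 0.4851.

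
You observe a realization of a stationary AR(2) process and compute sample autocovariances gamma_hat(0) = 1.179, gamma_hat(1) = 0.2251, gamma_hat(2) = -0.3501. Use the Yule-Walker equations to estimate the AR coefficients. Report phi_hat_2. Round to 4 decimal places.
\hat\phi_{2} = -0.3460

The Yule-Walker equations for an AR(p) process read, in matrix form,
  Gamma_p phi = r_p,   with   (Gamma_p)_{ij} = gamma(|i - j|),
                       (r_p)_i = gamma(i),   i,j = 1..p.
Substitute the sample gammas (Toeplitz matrix and right-hand side of size 2):
  Gamma_p = [[1.179, 0.2251], [0.2251, 1.179]]
  r_p     = [0.2251, -0.3501]
Written out:
  1.179 phi_1 + 0.2251 phi_2 = 0.2251
  0.2251 phi_1 + 1.179 phi_2 = -0.3501
Solve by Cramer's rule:
  det = gamma(0)^2 - gamma(1)^2 = (1.179)^2 - (0.2251)^2 = 1.390041 - 0.05067001 = 1.33937099
  phi_hat_1 = [gamma(1) gamma(0) - gamma(1) gamma(2)] / det = [(0.2251)(1.179) - (0.2251)(-0.3501)] / 1.33937099 = 0.34420041 / 1.33937099 = 0.257
  phi_hat_2 = [gamma(0) gamma(2) - gamma(1)^2] / det = [(1.179)(-0.3501) - (0.2251)^2] / 1.33937099 = -0.46343791 / 1.33937099 = -0.346
So phi_hat = [0.2570, -0.3460].
Therefore phi_hat_2 = -0.3460.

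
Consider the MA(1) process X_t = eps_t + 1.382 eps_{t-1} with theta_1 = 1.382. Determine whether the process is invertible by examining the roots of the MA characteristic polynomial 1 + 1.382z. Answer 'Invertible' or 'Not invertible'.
\text{Not invertible}

The MA(q) characteristic polynomial is P(z) = 1 + 1.382z.
Invertibility requires all roots to lie outside the unit circle, i.e. |z| > 1 for every root.
This is linear in z: 1 + (1.382) z = 0  =>  z = -1/(1.382) = -0.723589,  |z| = 0.723589.
Moduli of all roots: 0.7236.
All moduli strictly greater than 1? No.
Verdict: Not invertible.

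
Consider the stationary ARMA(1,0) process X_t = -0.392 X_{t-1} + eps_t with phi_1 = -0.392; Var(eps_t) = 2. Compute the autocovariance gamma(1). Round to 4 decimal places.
\gamma(1) = -0.9263

Multiply the model equation by X_{t-k} and take expectations. With theta_0 = psi_0 = 1 and psi_j the MA(infinity) weights, this gives
  gamma(k) - sum_i phi_i gamma(k-i) = c_k,
  c_k = sigma^2 * sum_{j=k..q} theta_j psi_{j-k}   (c_k = 0 for k > q),
using gamma(-m) = gamma(m).
Pure AR (q = 0): c_0 = sigma^2 = 2, c_k = 0 for k >= 1.
Equations for k = 0 and k = 1 (AR order 1):
  gamma(0) = phi_1 gamma(1) + c_0
  gamma(1) = phi_1 gamma(0) + c_1
Substituting the second into the first: gamma(0) (1 - phi_1^2) = c_0 + phi_1 c_1, so
  gamma(0) = c_0 / (1 - phi_1^2) = 2 / (1 - (-0.392)^2) = 2 / 0.846336 = 2.363128.
  gamma(1) = phi_1 gamma(0) = (-0.392)(2.363128) = -0.926346.
Therefore gamma(1) = -0.9263 (to 4 decimal places).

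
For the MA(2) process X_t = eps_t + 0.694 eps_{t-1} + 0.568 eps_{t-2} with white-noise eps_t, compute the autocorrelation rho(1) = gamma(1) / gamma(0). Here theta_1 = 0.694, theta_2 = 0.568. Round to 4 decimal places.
\rho(1) = 0.6031

For an MA(q) process with theta_0 = 1, the autocovariance is
  gamma(k) = sigma^2 * sum_{i=0..q-k} theta_i * theta_{i+k},
and rho(k) = gamma(k) / gamma(0). Sigma^2 cancels.
  numerator   = (1)*(0.694) + (0.694)*(0.568) = 1.088192.
  denominator = (1)^2 + (0.694)^2 + (0.568)^2 = 1.80426.
  rho(1) = 1.088192 / 1.80426 = 0.6031.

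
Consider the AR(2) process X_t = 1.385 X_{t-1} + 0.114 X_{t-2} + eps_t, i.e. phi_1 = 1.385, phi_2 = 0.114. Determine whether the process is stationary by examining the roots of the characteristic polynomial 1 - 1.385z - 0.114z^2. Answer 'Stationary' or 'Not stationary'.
\text{Not stationary}

The AR(p) characteristic polynomial is P(z) = 1 - 1.385z - 0.114z^2.
Stationarity requires all roots to lie outside the unit circle, i.e. |z| > 1 for every root.
Set 1 + (-1.385) z + (-0.114) z^2 = 0, i.e. a z^2 + b z + c = 0 with a = -0.114, b = -1.385, c = 1.
Discriminant D = b^2 - 4ac = (-1.385)^2 - 4*(-0.114)*1 = 1.918225 - (-0.456) = 2.374225.
D >= 0, so the roots are real: z = (-b +/- sqrt(D)) / (2a) = (1.385 +/- 1.540852) / (-0.228).
  z_1 = (1.385 + 1.540852) / (-0.228) = -12.8327,   |z_1| = 12.8327.
  z_2 = (1.385 - 1.540852) / (-0.228) = 0.6836,   |z_2| = 0.6836.
Moduli of all roots: 12.8327, 0.6836.
All moduli strictly greater than 1? No.
Verdict: Not stationary.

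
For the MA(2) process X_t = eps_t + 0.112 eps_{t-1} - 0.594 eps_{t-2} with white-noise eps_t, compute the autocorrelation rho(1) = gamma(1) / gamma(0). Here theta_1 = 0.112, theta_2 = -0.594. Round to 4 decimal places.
\rho(1) = 0.0333

For an MA(q) process with theta_0 = 1, the autocovariance is
  gamma(k) = sigma^2 * sum_{i=0..q-k} theta_i * theta_{i+k},
and rho(k) = gamma(k) / gamma(0). Sigma^2 cancels.
  numerator   = (1)*(0.112) + (0.112)*(-0.594) = 0.045472.
  denominator = (1)^2 + (0.112)^2 + (-0.594)^2 = 1.36538.
  rho(1) = 0.045472 / 1.36538 = 0.0333.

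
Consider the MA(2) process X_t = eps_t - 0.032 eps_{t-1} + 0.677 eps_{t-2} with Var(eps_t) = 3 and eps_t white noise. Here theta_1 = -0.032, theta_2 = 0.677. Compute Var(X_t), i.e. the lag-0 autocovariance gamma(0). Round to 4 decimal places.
\gamma(0) = 4.3781

For an MA(q) process X_t = eps_t + sum_i theta_i eps_{t-i} with
Var(eps_t) = sigma^2, the variance is
  gamma(0) = sigma^2 * (1 + sum_i theta_i^2).
  sum_i theta_i^2 = (-0.032)^2 + (0.677)^2 = 0.001024 + 0.458329 = 0.459353.
  gamma(0) = 3 * (1 + 0.459353) = 3 * 1.459353 = 4.378059, which rounds to 4.3781.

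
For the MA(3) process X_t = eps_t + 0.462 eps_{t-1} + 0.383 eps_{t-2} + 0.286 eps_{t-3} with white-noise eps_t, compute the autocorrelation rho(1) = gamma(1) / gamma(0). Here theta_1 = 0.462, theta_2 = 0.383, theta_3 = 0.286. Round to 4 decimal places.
\rho(1) = 0.5191

For an MA(q) process with theta_0 = 1, the autocovariance is
  gamma(k) = sigma^2 * sum_{i=0..q-k} theta_i * theta_{i+k},
and rho(k) = gamma(k) / gamma(0). Sigma^2 cancels.
  numerator   = (1)*(0.462) + (0.462)*(0.383) + (0.383)*(0.286) = 0.748484.
  denominator = (1)^2 + (0.462)^2 + (0.383)^2 + (0.286)^2 = 1.441929.
  rho(1) = 0.748484 / 1.441929 = 0.5191.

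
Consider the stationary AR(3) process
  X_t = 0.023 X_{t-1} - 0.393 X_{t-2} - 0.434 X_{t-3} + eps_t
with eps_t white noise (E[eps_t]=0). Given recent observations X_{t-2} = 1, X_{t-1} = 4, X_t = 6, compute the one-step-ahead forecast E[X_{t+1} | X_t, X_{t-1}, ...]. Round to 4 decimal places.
E[X_{t+1} \mid \mathcal F_t] = -1.8680

For an AR(p) model X_t = c + sum_i phi_i X_{t-i} + eps_t, the
one-step-ahead conditional mean is
  E[X_{t+1} | X_t, ...] = c + sum_i phi_i X_{t+1-i}.
Substitute known values:
  E[X_{t+1} | ...] = (0.023) * (6) + (-0.393) * (4) + (-0.434) * (1)
                   = -1.8680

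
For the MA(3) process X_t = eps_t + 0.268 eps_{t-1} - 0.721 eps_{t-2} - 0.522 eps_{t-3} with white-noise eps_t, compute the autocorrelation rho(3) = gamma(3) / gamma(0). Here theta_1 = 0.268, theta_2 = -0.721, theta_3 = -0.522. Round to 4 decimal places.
\rho(3) = -0.2800

For an MA(q) process with theta_0 = 1, the autocovariance is
  gamma(k) = sigma^2 * sum_{i=0..q-k} theta_i * theta_{i+k},
and rho(k) = gamma(k) / gamma(0). Sigma^2 cancels.
  numerator   = (1)*(-0.522) = -0.522.
  denominator = (1)^2 + (0.268)^2 + (-0.721)^2 + (-0.522)^2 = 1.864149.
  rho(3) = -0.522 / 1.864149 = -0.2800.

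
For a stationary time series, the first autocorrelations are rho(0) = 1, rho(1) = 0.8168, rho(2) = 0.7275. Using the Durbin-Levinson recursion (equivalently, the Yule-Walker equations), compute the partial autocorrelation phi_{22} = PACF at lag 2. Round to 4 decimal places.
\phi_{22} = 0.1813

The PACF at lag k is phi_{kk}, the last component of the solution
to the Yule-Walker system G_k phi = r_k where
  (G_k)_{ij} = rho(|i - j|), (r_k)_i = rho(i), i,j = 1..k.
Equivalently, Durbin-Levinson gives phi_{kk} iteratively:
  phi_{11} = rho(1)
  phi_{kk} = [rho(k) - sum_{j=1..k-1} phi_{k-1,j} rho(k-j)]
            / [1 - sum_{j=1..k-1} phi_{k-1,j} rho(j)],
  phi_{k,j} = phi_{k-1,j} - phi_{kk} phi_{k-1,k-j},  j = 1..k-1.
Step k = 1:
  phi_11 = rho(1) = 0.8168.
Step k = 2:
  phi_22 = [rho(2) - phi_11 rho(1)] / [1 - phi_11 rho(1)] = [0.7275 - (0.8168)(0.8168)] / [1 - (0.8168)(0.8168)]
         = 0.06033776 / 0.33283776 = 0.1813.
Therefore phi_{22} = 0.1813.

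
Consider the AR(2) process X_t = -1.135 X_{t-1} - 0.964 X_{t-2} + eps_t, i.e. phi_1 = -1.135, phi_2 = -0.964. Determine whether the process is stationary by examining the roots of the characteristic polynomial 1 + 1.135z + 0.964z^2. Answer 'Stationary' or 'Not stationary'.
\text{Stationary}

The AR(p) characteristic polynomial is P(z) = 1 + 1.135z + 0.964z^2.
Stationarity requires all roots to lie outside the unit circle, i.e. |z| > 1 for every root.
Set 1 + (1.135) z + (0.964) z^2 = 0, i.e. a z^2 + b z + c = 0 with a = 0.964, b = 1.135, c = 1.
Discriminant D = b^2 - 4ac = (1.135)^2 - 4*(0.964)*1 = 1.288225 - (3.856) = -2.567775.
D < 0, so the roots are the complex-conjugate pair z = (-b +/- i sqrt(-D)) / (2a) = -0.5887 +/- 0.8311i.
For a conjugate pair |z|^2 = z * conj(z) = (product of roots) = c/a = 1/(0.964) = 1.037344, so |z| = sqrt(1.037344) = 1.0185 for both roots.
Moduli of all roots: 1.0185, 1.0185.
All moduli strictly greater than 1? Yes.
Verdict: Stationary.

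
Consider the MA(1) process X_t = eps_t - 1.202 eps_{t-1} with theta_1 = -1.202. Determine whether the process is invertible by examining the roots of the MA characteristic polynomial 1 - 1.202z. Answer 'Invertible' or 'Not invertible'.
\text{Not invertible}

The MA(q) characteristic polynomial is P(z) = 1 - 1.202z.
Invertibility requires all roots to lie outside the unit circle, i.e. |z| > 1 for every root.
This is linear in z: 1 + (-1.202) z = 0  =>  z = -1/(-1.202) = 0.831947,  |z| = 0.831947.
Moduli of all roots: 0.8319.
All moduli strictly greater than 1? No.
Verdict: Not invertible.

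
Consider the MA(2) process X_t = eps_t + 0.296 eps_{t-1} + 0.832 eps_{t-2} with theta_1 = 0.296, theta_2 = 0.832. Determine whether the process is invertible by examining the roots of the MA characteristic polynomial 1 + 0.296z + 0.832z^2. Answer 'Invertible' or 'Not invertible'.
\text{Invertible}

The MA(q) characteristic polynomial is P(z) = 1 + 0.296z + 0.832z^2.
Invertibility requires all roots to lie outside the unit circle, i.e. |z| > 1 for every root.
Set 1 + (0.296) z + (0.832) z^2 = 0, i.e. a z^2 + b z + c = 0 with a = 0.832, b = 0.296, c = 1.
Discriminant D = b^2 - 4ac = (0.296)^2 - 4*(0.832)*1 = 0.087616 - (3.328) = -3.240384.
D < 0, so the roots are the complex-conjugate pair z = (-b +/- i sqrt(-D)) / (2a) = -0.1779 +/- 1.0818i.
For a conjugate pair |z|^2 = z * conj(z) = (product of roots) = c/a = 1/(0.832) = 1.201923, so |z| = sqrt(1.201923) = 1.0963 for both roots.
Moduli of all roots: 1.0963, 1.0963.
All moduli strictly greater than 1? Yes.
Verdict: Invertible.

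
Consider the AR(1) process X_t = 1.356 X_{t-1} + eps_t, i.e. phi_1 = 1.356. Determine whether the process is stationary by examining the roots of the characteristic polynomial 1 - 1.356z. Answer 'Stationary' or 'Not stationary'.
\text{Not stationary}

The AR(p) characteristic polynomial is P(z) = 1 - 1.356z.
Stationarity requires all roots to lie outside the unit circle, i.e. |z| > 1 for every root.
This is linear in z: 1 + (-1.356) z = 0  =>  z = -1/(-1.356) = 0.737463,  |z| = 0.737463.
Moduli of all roots: 0.7375.
All moduli strictly greater than 1? No.
Verdict: Not stationary.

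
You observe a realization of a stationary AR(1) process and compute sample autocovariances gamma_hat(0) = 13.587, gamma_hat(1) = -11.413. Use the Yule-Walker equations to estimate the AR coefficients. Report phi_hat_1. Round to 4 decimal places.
\hat\phi_{1} = -0.8400

The Yule-Walker equations for an AR(p) process read, in matrix form,
  Gamma_p phi = r_p,   with   (Gamma_p)_{ij} = gamma(|i - j|),
                       (r_p)_i = gamma(i),   i,j = 1..p.
Substitute the sample gammas (Toeplitz matrix and right-hand side of size 1):
  Gamma_p = [[13.587]]
  r_p     = [-11.413]
With p = 1 this is the single equation gamma(0) phi_1 = gamma(1):
  phi_hat_1 = gamma(1) / gamma(0) = -11.413 / 13.587 = -0.8400.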